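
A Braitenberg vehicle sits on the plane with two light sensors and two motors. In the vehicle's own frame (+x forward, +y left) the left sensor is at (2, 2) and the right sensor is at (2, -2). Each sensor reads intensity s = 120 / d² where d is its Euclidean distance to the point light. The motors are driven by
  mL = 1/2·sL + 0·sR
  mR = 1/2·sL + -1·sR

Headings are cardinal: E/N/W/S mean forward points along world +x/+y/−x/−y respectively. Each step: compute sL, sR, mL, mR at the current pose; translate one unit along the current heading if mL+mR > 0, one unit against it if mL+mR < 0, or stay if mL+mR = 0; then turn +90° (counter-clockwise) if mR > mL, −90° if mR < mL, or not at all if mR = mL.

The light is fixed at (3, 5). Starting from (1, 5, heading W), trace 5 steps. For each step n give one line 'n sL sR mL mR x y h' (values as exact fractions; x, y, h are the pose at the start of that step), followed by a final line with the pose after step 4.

n=0: pose=(1,5,W); sL=6, sR=6; mL=3, mR=-3; mL+mR=0 → advance +0; mR−mL=-6 → turn -1·90°
n=1: pose=(1,5,N); sL=6, sR=30; mL=3, mR=-27; mL+mR=-24 → advance -1; mR−mL=-30 → turn -1·90°
n=2: pose=(1,4,E); sL=120, sR=40/3; mL=60, mR=140/3; mL+mR=320/3 → advance +1; mR−mL=-40/3 → turn -1·90°
n=3: pose=(2,4,S); sL=12, sR=20/3; mL=6, mR=-2/3; mL+mR=16/3 → advance +1; mR−mL=-20/3 → turn -1·90°
n=4: pose=(2,3,W); sL=24/5, sR=40/3; mL=12/5, mR=-164/15; mL+mR=-128/15 → advance -1; mR−mL=-40/3 → turn -1·90°

0 6 6 3 -3 1 5 W
1 6 30 3 -27 1 5 N
2 120 40/3 60 140/3 1 4 E
3 12 20/3 6 -2/3 2 4 S
4 24/5 40/3 12/5 -164/15 2 3 W
final 3 3 N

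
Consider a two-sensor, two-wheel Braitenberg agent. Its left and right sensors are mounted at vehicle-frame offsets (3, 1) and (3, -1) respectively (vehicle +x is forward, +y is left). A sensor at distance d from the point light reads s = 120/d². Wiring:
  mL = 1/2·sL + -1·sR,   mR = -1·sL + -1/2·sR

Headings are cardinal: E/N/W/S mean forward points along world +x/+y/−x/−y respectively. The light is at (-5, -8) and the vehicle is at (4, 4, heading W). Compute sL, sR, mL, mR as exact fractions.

120/157 24/41 -1308/6437 -6804/6437

left sensor world pos  = (1, 3); dL² = 157
right sensor world pos = (1, 5); dR² = 205
sL = 120/157 = 120/157
sR = 120/205 = 24/41
mL = 1/2·sL + -1·sR = -1308/6437
mR = -1·sL + -1/2·sR = -6804/6437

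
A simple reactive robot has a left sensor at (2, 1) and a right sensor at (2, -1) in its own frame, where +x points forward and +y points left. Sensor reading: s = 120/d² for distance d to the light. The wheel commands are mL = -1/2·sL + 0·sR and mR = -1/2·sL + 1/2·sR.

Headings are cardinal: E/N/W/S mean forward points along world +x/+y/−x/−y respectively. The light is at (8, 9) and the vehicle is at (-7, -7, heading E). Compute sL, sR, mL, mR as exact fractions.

60/197 60/229 -30/197 -960/45113

left sensor world pos  = (-5, -6); dL² = 394
right sensor world pos = (-5, -8); dR² = 458
sL = 120/394 = 60/197
sR = 120/458 = 60/229
mL = -1/2·sL + 0·sR = -30/197
mR = -1/2·sL + 1/2·sR = -960/45113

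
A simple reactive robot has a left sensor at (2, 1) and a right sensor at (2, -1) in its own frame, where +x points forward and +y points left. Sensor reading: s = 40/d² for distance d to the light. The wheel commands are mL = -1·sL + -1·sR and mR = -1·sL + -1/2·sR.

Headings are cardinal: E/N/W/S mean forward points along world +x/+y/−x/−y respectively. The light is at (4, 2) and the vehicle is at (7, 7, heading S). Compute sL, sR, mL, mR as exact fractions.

8/5 40/13 -304/65 -204/65

left sensor world pos  = (8, 5); dL² = 25
right sensor world pos = (6, 5); dR² = 13
sL = 40/25 = 8/5
sR = 40/13 = 40/13
mL = -1·sL + -1·sR = -304/65
mR = -1·sL + -1/2·sR = -204/65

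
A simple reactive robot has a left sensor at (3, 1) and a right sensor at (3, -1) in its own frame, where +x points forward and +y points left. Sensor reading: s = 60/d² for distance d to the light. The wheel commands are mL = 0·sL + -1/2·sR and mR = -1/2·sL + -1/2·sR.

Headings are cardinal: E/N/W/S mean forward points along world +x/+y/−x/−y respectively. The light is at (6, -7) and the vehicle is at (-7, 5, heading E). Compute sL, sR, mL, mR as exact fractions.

60/269 60/221 -30/221 -14700/59449

left sensor world pos  = (-4, 6); dL² = 269
right sensor world pos = (-4, 4); dR² = 221
sL = 60/269 = 60/269
sR = 60/221 = 60/221
mL = 0·sL + -1/2·sR = -30/221
mR = -1/2·sL + -1/2·sR = -14700/59449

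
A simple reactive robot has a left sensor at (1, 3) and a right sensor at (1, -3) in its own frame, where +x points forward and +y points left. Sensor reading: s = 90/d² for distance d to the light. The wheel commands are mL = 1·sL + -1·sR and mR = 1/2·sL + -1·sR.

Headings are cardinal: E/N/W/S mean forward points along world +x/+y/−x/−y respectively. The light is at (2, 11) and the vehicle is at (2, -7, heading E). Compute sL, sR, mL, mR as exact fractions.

45/113 45/221 4860/24973 -225/49946

left sensor world pos  = (3, -4); dL² = 226
right sensor world pos = (3, -10); dR² = 442
sL = 90/226 = 45/113
sR = 90/442 = 45/221
mL = 1·sL + -1·sR = 4860/24973
mR = 1/2·sL + -1·sR = -225/49946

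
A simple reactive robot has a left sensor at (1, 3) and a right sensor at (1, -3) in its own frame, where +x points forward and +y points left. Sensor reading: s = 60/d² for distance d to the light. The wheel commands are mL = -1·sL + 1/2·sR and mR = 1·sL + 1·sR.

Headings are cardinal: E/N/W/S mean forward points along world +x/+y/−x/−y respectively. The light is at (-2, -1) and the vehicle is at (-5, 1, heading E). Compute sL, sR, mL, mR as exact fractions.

60/29 12 114/29 408/29

left sensor world pos  = (-4, 4); dL² = 29
right sensor world pos = (-4, -2); dR² = 5
sL = 60/29 = 60/29
sR = 60/5 = 12
mL = -1·sL + 1/2·sR = 114/29
mR = 1·sL + 1·sR = 408/29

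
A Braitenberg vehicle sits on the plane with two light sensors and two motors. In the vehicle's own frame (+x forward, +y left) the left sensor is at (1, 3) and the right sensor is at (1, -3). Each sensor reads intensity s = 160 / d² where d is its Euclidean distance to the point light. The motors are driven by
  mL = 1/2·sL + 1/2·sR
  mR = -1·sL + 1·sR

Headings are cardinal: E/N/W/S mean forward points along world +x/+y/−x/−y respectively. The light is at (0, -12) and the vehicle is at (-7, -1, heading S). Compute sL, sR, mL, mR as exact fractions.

left sensor world pos  = (-4, -2); dL² = 116
right sensor world pos = (-10, -2); dR² = 200
sL = 160/116 = 40/29
sR = 160/200 = 4/5
mL = 1/2·sL + 1/2·sR = 158/145
mR = -1·sL + 1·sR = -84/145

40/29 4/5 158/145 -84/145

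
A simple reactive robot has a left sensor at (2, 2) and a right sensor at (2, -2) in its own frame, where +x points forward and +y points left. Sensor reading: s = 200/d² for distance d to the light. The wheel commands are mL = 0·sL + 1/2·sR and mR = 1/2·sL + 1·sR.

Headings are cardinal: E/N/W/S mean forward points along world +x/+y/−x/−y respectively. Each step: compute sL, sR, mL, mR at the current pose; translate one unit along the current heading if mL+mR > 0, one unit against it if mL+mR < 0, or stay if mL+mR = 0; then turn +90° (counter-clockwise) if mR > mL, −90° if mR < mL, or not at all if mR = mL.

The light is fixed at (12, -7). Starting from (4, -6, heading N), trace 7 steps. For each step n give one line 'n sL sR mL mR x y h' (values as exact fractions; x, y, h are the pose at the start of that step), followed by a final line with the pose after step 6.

n=0: pose=(4,-6,N); sL=200/109, sR=40/9; mL=20/9, mR=5260/981; mL+mR=2480/327 → advance +1; mR−mL=3080/981 → turn +1·90°
n=1: pose=(4,-5,W); sL=2, sR=50/29; mL=25/29, mR=79/29; mL+mR=104/29 → advance +1; mR−mL=54/29 → turn +1·90°
n=2: pose=(3,-5,S); sL=200/49, sR=200/121; mL=100/121, mR=21900/5929; mL+mR=26800/5929 → advance +1; mR−mL=17000/5929 → turn +1·90°
n=3: pose=(3,-6,E); sL=100/29, sR=4; mL=2, mR=166/29; mL+mR=224/29 → advance +1; mR−mL=108/29 → turn +1·90°
n=4: pose=(4,-6,N); sL=200/109, sR=40/9; mL=20/9, mR=5260/981; mL+mR=2480/327 → advance +1; mR−mL=3080/981 → turn +1·90°
n=5: pose=(4,-5,W); sL=2, sR=50/29; mL=25/29, mR=79/29; mL+mR=104/29 → advance +1; mR−mL=54/29 → turn +1·90°
n=6: pose=(3,-5,S); sL=200/49, sR=200/121; mL=100/121, mR=21900/5929; mL+mR=26800/5929 → advance +1; mR−mL=17000/5929 → turn +1·90°

0 200/109 40/9 20/9 5260/981 4 -6 N
1 2 50/29 25/29 79/29 4 -5 W
2 200/49 200/121 100/121 21900/5929 3 -5 S
3 100/29 4 2 166/29 3 -6 E
4 200/109 40/9 20/9 5260/981 4 -6 N
5 2 50/29 25/29 79/29 4 -5 W
6 200/49 200/121 100/121 21900/5929 3 -5 S
final 3 -6 E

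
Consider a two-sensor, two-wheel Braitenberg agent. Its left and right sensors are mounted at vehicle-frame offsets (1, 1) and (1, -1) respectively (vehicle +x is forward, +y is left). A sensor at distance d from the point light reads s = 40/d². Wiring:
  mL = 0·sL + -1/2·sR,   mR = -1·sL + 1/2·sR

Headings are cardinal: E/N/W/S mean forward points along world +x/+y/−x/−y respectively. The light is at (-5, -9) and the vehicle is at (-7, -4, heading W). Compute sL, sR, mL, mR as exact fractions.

left sensor world pos  = (-8, -5); dL² = 25
right sensor world pos = (-8, -3); dR² = 45
sL = 40/25 = 8/5
sR = 40/45 = 8/9
mL = 0·sL + -1/2·sR = -4/9
mR = -1·sL + 1/2·sR = -52/45

8/5 8/9 -4/9 -52/45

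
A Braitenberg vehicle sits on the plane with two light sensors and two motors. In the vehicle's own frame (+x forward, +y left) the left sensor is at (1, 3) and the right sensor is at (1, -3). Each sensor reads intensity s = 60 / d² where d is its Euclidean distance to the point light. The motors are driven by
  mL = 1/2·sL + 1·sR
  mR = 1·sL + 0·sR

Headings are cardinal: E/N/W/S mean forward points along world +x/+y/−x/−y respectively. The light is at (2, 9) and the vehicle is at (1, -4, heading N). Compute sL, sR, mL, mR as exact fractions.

3/8 15/37 351/592 3/8

left sensor world pos  = (-2, -3); dL² = 160
right sensor world pos = (4, -3); dR² = 148
sL = 60/160 = 3/8
sR = 60/148 = 15/37
mL = 1/2·sL + 1·sR = 351/592
mR = 1·sL + 0·sR = 3/8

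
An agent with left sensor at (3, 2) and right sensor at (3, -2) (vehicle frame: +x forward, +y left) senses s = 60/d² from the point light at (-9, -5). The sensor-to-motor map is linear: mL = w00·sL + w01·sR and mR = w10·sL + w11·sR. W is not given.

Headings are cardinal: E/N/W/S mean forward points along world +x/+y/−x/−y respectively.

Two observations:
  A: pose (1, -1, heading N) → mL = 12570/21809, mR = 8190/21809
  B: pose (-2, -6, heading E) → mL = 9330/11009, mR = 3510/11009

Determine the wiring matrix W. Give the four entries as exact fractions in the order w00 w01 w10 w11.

1/2 1 1 -1/2

obs A: pose=(1,-1,N) → sL=60/113, sR=60/193, mL=12570/21809, mR=8190/21809
obs B: pose=(-2,-6,E) → sL=60/101, sR=60/109, mL=9330/11009, mR=3510/11009
sensor matrix S = [[60/113, 60/193], [60/101, 60/109]]; det S = 25833600/240095281
solve [mL_A; mL_B] = S·[w00; w01] and [mR_A; mR_B] = S·[w10; w11]:
  w00 = 1/2, w01 = 1, w10 = 1, w11 = -1/2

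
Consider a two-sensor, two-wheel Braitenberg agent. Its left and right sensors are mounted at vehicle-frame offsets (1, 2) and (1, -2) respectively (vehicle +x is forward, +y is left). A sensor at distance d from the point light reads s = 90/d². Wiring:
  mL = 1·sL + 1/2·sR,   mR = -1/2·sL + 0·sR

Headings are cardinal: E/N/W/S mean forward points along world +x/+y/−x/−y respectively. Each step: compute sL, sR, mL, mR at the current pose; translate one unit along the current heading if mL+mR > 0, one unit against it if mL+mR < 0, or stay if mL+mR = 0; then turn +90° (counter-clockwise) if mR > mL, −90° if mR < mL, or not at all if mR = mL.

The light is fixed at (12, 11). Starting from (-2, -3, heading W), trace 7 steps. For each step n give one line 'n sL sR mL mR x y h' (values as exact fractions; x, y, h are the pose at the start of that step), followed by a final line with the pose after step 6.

n=0: pose=(-2,-3,W); sL=90/481, sR=10/41; mL=6095/19721, mR=-45/481; mL+mR=4250/19721 → advance +1; mR−mL=-7940/19721 → turn -1·90°
n=1: pose=(-3,-3,N); sL=45/229, sR=45/169; mL=25515/77402, mR=-45/458; mL+mR=8955/38701 → advance +1; mR−mL=-16560/38701 → turn -1·90°
n=2: pose=(-3,-2,E); sL=90/317, sR=90/421; mL=52155/133457, mR=-45/317; mL+mR=33210/133457 → advance +1; mR−mL=-71100/133457 → turn -1·90°
n=3: pose=(-2,-2,S); sL=9/34, sR=45/226; mL=2799/7684, mR=-9/68; mL+mR=891/3842 → advance +1; mR−mL=-954/1921 → turn -1·90°
n=4: pose=(-2,-3,W); sL=90/481, sR=10/41; mL=6095/19721, mR=-45/481; mL+mR=4250/19721 → advance +1; mR−mL=-7940/19721 → turn -1·90°
n=5: pose=(-3,-3,N); sL=45/229, sR=45/169; mL=25515/77402, mR=-45/458; mL+mR=8955/38701 → advance +1; mR−mL=-16560/38701 → turn -1·90°
n=6: pose=(-3,-2,E); sL=90/317, sR=90/421; mL=52155/133457, mR=-45/317; mL+mR=33210/133457 → advance +1; mR−mL=-71100/133457 → turn -1·90°

0 90/481 10/41 6095/19721 -45/481 -2 -3 W
1 45/229 45/169 25515/77402 -45/458 -3 -3 N
2 90/317 90/421 52155/133457 -45/317 -3 -2 E
3 9/34 45/226 2799/7684 -9/68 -2 -2 S
4 90/481 10/41 6095/19721 -45/481 -2 -3 W
5 45/229 45/169 25515/77402 -45/458 -3 -3 N
6 90/317 90/421 52155/133457 -45/317 -3 -2 E
final -2 -2 S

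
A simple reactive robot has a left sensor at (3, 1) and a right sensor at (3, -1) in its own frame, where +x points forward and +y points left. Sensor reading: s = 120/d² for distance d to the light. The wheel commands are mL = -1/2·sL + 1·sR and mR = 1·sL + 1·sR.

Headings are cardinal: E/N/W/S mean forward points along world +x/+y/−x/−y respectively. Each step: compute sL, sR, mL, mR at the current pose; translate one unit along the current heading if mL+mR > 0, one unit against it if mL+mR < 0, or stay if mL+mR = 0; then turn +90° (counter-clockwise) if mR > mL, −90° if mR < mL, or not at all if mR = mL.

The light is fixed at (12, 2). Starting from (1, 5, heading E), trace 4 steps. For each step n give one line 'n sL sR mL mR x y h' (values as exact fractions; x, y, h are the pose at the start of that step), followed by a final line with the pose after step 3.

n=0: pose=(1,5,E); sL=3/2, sR=30/17; mL=69/68, mR=111/34; mL+mR=291/68 → advance +1; mR−mL=9/4 → turn +1·90°
n=1: pose=(2,5,N); sL=120/157, sR=40/39; mL=3940/6123, mR=10960/6123; mL+mR=14900/6123 → advance +1; mR−mL=180/157 → turn +1·90°
n=2: pose=(2,6,W); sL=60/89, sR=60/97; mL=2430/8633, mR=11160/8633; mL+mR=13590/8633 → advance +1; mR−mL=90/89 → turn +1·90°
n=3: pose=(1,6,S); sL=120/101, sR=24/29; mL=684/2929, mR=5904/2929; mL+mR=6588/2929 → advance +1; mR−mL=180/101 → turn +1·90°

0 3/2 30/17 69/68 111/34 1 5 E
1 120/157 40/39 3940/6123 10960/6123 2 5 N
2 60/89 60/97 2430/8633 11160/8633 2 6 W
3 120/101 24/29 684/2929 5904/2929 1 6 S
final 1 5 E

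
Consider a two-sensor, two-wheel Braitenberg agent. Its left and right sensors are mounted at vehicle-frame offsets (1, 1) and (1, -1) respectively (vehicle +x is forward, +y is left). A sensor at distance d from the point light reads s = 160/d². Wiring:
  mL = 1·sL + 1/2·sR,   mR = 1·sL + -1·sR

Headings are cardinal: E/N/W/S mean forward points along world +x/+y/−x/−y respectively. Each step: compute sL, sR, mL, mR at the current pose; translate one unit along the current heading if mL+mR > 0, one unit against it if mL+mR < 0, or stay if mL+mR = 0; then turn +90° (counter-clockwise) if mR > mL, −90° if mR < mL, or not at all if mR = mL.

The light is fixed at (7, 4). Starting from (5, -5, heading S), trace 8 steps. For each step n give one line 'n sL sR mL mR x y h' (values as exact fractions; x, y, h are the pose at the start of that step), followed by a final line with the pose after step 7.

n=0: pose=(5,-5,S); sL=160/101, sR=160/109; mL=25520/11009, mR=1280/11009; mL+mR=26800/11009 → advance +1; mR−mL=-240/109 → turn -1·90°
n=1: pose=(5,-6,W); sL=16/13, sR=16/9; mL=248/117, mR=-64/117; mL+mR=184/117 → advance +1; mR−mL=-8/3 → turn -1·90°
n=2: pose=(4,-6,N); sL=160/97, sR=32/17; mL=4272/1649, mR=-384/1649; mL+mR=3888/1649 → advance +1; mR−mL=-48/17 → turn -1·90°
n=3: pose=(4,-5,E); sL=40/17, sR=20/13; mL=690/221, mR=180/221; mL+mR=870/221 → advance +1; mR−mL=-30/13 → turn -1·90°
n=4: pose=(5,-5,S); sL=160/101, sR=160/109; mL=25520/11009, mR=1280/11009; mL+mR=26800/11009 → advance +1; mR−mL=-240/109 → turn -1·90°
n=5: pose=(5,-6,W); sL=16/13, sR=16/9; mL=248/117, mR=-64/117; mL+mR=184/117 → advance +1; mR−mL=-8/3 → turn -1·90°
n=6: pose=(4,-6,N); sL=160/97, sR=32/17; mL=4272/1649, mR=-384/1649; mL+mR=3888/1649 → advance +1; mR−mL=-48/17 → turn -1·90°
n=7: pose=(4,-5,E); sL=40/17, sR=20/13; mL=690/221, mR=180/221; mL+mR=870/221 → advance +1; mR−mL=-30/13 → turn -1·90°

0 160/101 160/109 25520/11009 1280/11009 5 -5 S
1 16/13 16/9 248/117 -64/117 5 -6 W
2 160/97 32/17 4272/1649 -384/1649 4 -6 N
3 40/17 20/13 690/221 180/221 4 -5 E
4 160/101 160/109 25520/11009 1280/11009 5 -5 S
5 16/13 16/9 248/117 -64/117 5 -6 W
6 160/97 32/17 4272/1649 -384/1649 4 -6 N
7 40/17 20/13 690/221 180/221 4 -5 E
final 5 -5 S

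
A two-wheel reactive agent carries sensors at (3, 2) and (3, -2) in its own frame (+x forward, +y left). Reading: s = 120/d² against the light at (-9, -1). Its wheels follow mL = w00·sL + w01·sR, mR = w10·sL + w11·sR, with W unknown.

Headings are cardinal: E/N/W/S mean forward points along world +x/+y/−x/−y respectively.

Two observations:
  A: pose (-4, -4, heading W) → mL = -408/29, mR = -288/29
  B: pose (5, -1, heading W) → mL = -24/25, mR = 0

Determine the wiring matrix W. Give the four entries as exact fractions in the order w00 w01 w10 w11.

-1/2 -1/2 1/2 -1/2

obs A: pose=(-4,-4,W) → sL=120/29, sR=24, mL=-408/29, mR=-288/29
obs B: pose=(5,-1,W) → sL=24/25, sR=24/25, mL=-24/25, mR=0
sensor matrix S = [[120/29, 24], [24/25, 24/25]]; det S = -13824/725
solve [mL_A; mL_B] = S·[w00; w01] and [mR_A; mR_B] = S·[w10; w11]:
  w00 = -1/2, w01 = -1/2, w10 = 1/2, w11 = -1/2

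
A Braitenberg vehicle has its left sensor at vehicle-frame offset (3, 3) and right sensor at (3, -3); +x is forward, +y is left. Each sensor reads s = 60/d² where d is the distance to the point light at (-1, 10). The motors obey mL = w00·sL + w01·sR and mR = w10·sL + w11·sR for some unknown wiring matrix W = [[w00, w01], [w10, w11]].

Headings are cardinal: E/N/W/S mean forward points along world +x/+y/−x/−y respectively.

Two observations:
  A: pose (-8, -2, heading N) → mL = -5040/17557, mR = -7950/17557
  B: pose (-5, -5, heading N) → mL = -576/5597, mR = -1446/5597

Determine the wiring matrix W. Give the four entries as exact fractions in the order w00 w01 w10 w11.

1 -1 1/2 -1

obs A: pose=(-8,-2,N) → sL=60/181, sR=60/97, mL=-5040/17557, mR=-7950/17557
obs B: pose=(-5,-5,N) → sL=60/193, sR=12/29, mL=-576/5597, mR=-1446/5597
sensor matrix S = [[60/181, 60/97], [60/193, 12/29]]; det S = -5417280/98266529
solve [mL_A; mL_B] = S·[w00; w01] and [mR_A; mR_B] = S·[w10; w11]:
  w00 = 1, w01 = -1, w10 = 1/2, w11 = -1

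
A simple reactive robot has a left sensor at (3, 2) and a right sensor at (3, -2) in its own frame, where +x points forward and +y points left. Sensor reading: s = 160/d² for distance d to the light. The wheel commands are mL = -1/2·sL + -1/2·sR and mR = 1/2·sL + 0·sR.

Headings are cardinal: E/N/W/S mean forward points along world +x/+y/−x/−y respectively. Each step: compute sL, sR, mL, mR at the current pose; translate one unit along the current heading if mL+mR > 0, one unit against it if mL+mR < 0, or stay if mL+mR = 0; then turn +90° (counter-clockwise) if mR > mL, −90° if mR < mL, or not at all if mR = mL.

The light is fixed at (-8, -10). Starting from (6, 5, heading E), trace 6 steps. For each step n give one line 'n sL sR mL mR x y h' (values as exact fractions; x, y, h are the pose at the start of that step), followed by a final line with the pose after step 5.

n=0: pose=(6,5,E); sL=80/289, sR=80/229; mL=-20720/66181, mR=40/289; mL+mR=-40/229 → advance -1; mR−mL=29880/66181 → turn +1·90°
n=1: pose=(5,5,N); sL=32/89, sR=160/549; mL=-15904/48861, mR=16/89; mL+mR=-80/549 → advance -1; mR−mL=24688/48861 → turn +1·90°
n=2: pose=(5,4,W); sL=40/61, sR=40/89; mL=-3000/5429, mR=20/61; mL+mR=-20/89 → advance -1; mR−mL=4780/5429 → turn +1·90°
n=3: pose=(6,4,S); sL=160/377, sR=32/53; mL=-10272/19981, mR=80/377; mL+mR=-16/53 → advance -1; mR−mL=14512/19981 → turn +1·90°
n=4: pose=(6,5,E); sL=80/289, sR=80/229; mL=-20720/66181, mR=40/289; mL+mR=-40/229 → advance -1; mR−mL=29880/66181 → turn +1·90°
n=5: pose=(5,5,N); sL=32/89, sR=160/549; mL=-15904/48861, mR=16/89; mL+mR=-80/549 → advance -1; mR−mL=24688/48861 → turn +1·90°

0 80/289 80/229 -20720/66181 40/289 6 5 E
1 32/89 160/549 -15904/48861 16/89 5 5 N
2 40/61 40/89 -3000/5429 20/61 5 4 W
3 160/377 32/53 -10272/19981 80/377 6 4 S
4 80/289 80/229 -20720/66181 40/289 6 5 E
5 32/89 160/549 -15904/48861 16/89 5 5 N
final 5 4 W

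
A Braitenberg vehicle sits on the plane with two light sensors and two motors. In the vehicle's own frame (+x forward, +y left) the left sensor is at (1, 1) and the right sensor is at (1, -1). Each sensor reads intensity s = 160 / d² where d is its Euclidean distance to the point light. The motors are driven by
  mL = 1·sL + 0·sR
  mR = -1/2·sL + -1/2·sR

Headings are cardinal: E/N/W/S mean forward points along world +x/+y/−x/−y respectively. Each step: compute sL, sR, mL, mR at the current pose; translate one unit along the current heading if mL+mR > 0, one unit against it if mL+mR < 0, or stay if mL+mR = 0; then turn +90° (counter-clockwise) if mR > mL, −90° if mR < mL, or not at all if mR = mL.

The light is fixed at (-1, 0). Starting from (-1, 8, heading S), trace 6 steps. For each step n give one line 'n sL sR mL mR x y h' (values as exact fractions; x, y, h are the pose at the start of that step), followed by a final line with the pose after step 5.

0 16/5 16/5 16/5 -16/5 -1 8 S
1 16/5 80/41 16/5 -528/205 -1 8 W
2 32/17 160/81 32/17 -2656/1377 -2 8 N
3 5/2 40/9 5/2 -125/36 -2 7 E
4 160/37 32/9 160/37 -1312/333 -3 7 S
5 80/17 80/29 80/17 -1840/493 -3 6 W
final -4 6 N

n=0: pose=(-1,8,S); sL=16/5, sR=16/5; mL=16/5, mR=-16/5; mL+mR=0 → advance +0; mR−mL=-32/5 → turn -1·90°
n=1: pose=(-1,8,W); sL=16/5, sR=80/41; mL=16/5, mR=-528/205; mL+mR=128/205 → advance +1; mR−mL=-1184/205 → turn -1·90°
n=2: pose=(-2,8,N); sL=32/17, sR=160/81; mL=32/17, mR=-2656/1377; mL+mR=-64/1377 → advance -1; mR−mL=-5248/1377 → turn -1·90°
n=3: pose=(-2,7,E); sL=5/2, sR=40/9; mL=5/2, mR=-125/36; mL+mR=-35/36 → advance -1; mR−mL=-215/36 → turn -1·90°
n=4: pose=(-3,7,S); sL=160/37, sR=32/9; mL=160/37, mR=-1312/333; mL+mR=128/333 → advance +1; mR−mL=-2752/333 → turn -1·90°
n=5: pose=(-3,6,W); sL=80/17, sR=80/29; mL=80/17, mR=-1840/493; mL+mR=480/493 → advance +1; mR−mL=-4160/493 → turn -1·90°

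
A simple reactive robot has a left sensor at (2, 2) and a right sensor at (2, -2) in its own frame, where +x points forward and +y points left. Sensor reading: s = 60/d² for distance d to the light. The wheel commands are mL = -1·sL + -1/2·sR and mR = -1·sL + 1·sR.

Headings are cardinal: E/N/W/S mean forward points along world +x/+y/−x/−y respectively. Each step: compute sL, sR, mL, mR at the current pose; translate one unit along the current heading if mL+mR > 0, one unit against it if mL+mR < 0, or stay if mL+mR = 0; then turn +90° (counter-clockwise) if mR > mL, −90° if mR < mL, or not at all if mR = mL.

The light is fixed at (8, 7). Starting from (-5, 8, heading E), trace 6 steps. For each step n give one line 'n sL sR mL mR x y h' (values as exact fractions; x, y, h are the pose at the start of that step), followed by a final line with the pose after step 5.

n=0: pose=(-5,8,E); sL=6/13, sR=30/61; mL=-561/793, mR=24/793; mL+mR=-537/793 → advance -1; mR−mL=45/61 → turn +1·90°
n=1: pose=(-6,8,N); sL=12/53, sR=20/51; mL=-1142/2703, mR=448/2703; mL+mR=-694/2703 → advance -1; mR−mL=10/17 → turn +1·90°
n=2: pose=(-6,7,W); sL=3/13, sR=3/13; mL=-9/26, mR=0; mL+mR=-9/26 → advance -1; mR−mL=9/26 → turn +1·90°
n=3: pose=(-5,7,S); sL=12/25, sR=60/229; mL=-3498/5725, mR=-1248/5725; mL+mR=-4746/5725 → advance -1; mR−mL=90/229 → turn +1·90°
n=4: pose=(-5,8,E); sL=6/13, sR=30/61; mL=-561/793, mR=24/793; mL+mR=-537/793 → advance -1; mR−mL=45/61 → turn +1·90°
n=5: pose=(-6,8,N); sL=12/53, sR=20/51; mL=-1142/2703, mR=448/2703; mL+mR=-694/2703 → advance -1; mR−mL=10/17 → turn +1·90°

0 6/13 30/61 -561/793 24/793 -5 8 E
1 12/53 20/51 -1142/2703 448/2703 -6 8 N
2 3/13 3/13 -9/26 0 -6 7 W
3 12/25 60/229 -3498/5725 -1248/5725 -5 7 S
4 6/13 30/61 -561/793 24/793 -5 8 E
5 12/53 20/51 -1142/2703 448/2703 -6 8 N
final -6 7 W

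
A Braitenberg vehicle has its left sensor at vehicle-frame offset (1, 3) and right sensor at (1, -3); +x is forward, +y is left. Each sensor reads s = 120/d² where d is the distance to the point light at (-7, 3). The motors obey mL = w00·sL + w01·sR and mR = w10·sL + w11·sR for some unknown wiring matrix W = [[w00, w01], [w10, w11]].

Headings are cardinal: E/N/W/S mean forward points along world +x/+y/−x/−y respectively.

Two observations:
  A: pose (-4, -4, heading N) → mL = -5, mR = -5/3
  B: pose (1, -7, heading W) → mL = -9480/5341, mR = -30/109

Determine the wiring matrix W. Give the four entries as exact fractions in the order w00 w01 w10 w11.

-1 -1 -1/2 0

obs A: pose=(-4,-4,N) → sL=10/3, sR=5/3, mL=-5, mR=-5/3
obs B: pose=(1,-7,W) → sL=60/109, sR=60/49, mL=-9480/5341, mR=-30/109
sensor matrix S = [[10/3, 5/3], [60/109, 60/49]]; det S = 16900/5341
solve [mL_A; mL_B] = S·[w00; w01] and [mR_A; mR_B] = S·[w10; w11]:
  w00 = -1, w01 = -1, w10 = -1/2, w11 = 0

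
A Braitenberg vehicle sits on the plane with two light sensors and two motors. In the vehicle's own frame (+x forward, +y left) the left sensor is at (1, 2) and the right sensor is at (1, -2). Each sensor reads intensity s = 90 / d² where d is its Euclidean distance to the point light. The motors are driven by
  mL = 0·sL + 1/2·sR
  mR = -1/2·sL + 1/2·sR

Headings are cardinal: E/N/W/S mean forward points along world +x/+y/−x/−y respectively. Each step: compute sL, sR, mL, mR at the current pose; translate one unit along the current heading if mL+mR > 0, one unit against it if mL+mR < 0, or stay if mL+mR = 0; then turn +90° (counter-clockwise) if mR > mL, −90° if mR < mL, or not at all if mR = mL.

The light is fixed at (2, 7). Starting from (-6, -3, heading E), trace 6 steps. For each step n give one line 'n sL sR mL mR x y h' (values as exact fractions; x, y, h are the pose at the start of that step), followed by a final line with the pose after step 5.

0 90/113 90/193 45/193 -3600/21809 -6 -3 E
1 45/73 45/101 45/202 -630/7373 -5 -3 S
2 90/233 18/29 9/29 792/6757 -5 -4 W
3 9/20 45/68 45/136 9/85 -6 -4 N
4 90/113 90/193 45/193 -3600/21809 -6 -3 E
5 45/73 45/101 45/202 -630/7373 -5 -3 S
final -5 -4 W

n=0: pose=(-6,-3,E); sL=90/113, sR=90/193; mL=45/193, mR=-3600/21809; mL+mR=1485/21809 → advance +1; mR−mL=-45/113 → turn -1·90°
n=1: pose=(-5,-3,S); sL=45/73, sR=45/101; mL=45/202, mR=-630/7373; mL+mR=2025/14746 → advance +1; mR−mL=-45/146 → turn -1·90°
n=2: pose=(-5,-4,W); sL=90/233, sR=18/29; mL=9/29, mR=792/6757; mL+mR=2889/6757 → advance +1; mR−mL=-45/233 → turn -1·90°
n=3: pose=(-6,-4,N); sL=9/20, sR=45/68; mL=45/136, mR=9/85; mL+mR=297/680 → advance +1; mR−mL=-9/40 → turn -1·90°
n=4: pose=(-6,-3,E); sL=90/113, sR=90/193; mL=45/193, mR=-3600/21809; mL+mR=1485/21809 → advance +1; mR−mL=-45/113 → turn -1·90°
n=5: pose=(-5,-3,S); sL=45/73, sR=45/101; mL=45/202, mR=-630/7373; mL+mR=2025/14746 → advance +1; mR−mL=-45/146 → turn -1·90°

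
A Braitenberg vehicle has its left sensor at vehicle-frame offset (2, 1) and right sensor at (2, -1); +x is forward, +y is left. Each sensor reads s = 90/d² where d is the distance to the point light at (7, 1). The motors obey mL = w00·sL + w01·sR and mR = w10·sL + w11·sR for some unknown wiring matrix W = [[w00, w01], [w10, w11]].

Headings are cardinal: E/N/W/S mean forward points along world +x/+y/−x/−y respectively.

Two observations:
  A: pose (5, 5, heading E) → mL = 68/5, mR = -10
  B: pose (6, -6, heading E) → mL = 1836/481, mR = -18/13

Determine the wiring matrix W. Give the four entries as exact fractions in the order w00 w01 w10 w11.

1 1 0 -1

obs A: pose=(5,5,E) → sL=18/5, sR=10, mL=68/5, mR=-10
obs B: pose=(6,-6,E) → sL=90/37, sR=18/13, mL=1836/481, mR=-18/13
sensor matrix S = [[18/5, 10], [90/37, 18/13]]; det S = -46512/2405
solve [mL_A; mL_B] = S·[w00; w01] and [mR_A; mR_B] = S·[w10; w11]:
  w00 = 1, w01 = 1, w10 = 0, w11 = -1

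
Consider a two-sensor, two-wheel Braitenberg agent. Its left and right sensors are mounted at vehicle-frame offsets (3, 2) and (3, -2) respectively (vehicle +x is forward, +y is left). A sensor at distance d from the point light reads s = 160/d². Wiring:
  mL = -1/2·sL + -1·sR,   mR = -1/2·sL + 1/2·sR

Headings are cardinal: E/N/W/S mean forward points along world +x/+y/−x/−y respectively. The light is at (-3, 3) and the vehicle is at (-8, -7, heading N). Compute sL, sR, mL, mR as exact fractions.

left sensor world pos  = (-10, -4); dL² = 98
right sensor world pos = (-6, -4); dR² = 58
sL = 160/98 = 80/49
sR = 160/58 = 80/29
mL = -1/2·sL + -1·sR = -5080/1421
mR = -1/2·sL + 1/2·sR = 800/1421

80/49 80/29 -5080/1421 800/1421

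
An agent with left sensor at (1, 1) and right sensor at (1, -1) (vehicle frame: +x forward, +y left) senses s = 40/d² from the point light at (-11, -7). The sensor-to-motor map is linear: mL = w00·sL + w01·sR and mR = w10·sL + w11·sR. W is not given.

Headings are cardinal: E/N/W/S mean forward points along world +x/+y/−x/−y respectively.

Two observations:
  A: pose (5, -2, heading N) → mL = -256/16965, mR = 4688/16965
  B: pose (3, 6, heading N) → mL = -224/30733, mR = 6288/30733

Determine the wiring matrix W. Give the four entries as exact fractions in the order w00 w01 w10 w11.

obs A: pose=(5,-2,N) → sL=40/261, sR=8/65, mL=-256/16965, mR=4688/16965
obs B: pose=(3,6,N) → sL=8/73, sR=40/421, mL=-224/30733, mR=6288/30733
sensor matrix S = [[40/261, 8/65], [8/73, 40/421]]; det S = 559616/521385345
solve [mL_A; mL_B] = S·[w00; w01] and [mR_A; mR_B] = S·[w10; w11]:
  w00 = -1/2, w01 = 1/2, w10 = 1, w11 = 1

-1/2 1/2 1 1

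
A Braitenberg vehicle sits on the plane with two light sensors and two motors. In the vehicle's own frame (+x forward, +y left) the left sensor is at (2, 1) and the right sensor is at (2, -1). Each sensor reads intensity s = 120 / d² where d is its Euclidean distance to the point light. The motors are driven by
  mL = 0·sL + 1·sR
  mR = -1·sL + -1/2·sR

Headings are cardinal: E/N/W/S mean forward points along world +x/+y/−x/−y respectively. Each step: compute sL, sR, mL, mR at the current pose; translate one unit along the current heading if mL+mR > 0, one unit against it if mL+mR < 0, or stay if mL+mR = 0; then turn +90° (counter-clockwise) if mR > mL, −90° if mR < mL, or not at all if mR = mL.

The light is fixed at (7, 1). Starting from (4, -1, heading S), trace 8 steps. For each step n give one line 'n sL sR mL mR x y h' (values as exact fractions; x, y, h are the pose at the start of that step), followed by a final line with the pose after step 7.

n=0: pose=(4,-1,S); sL=6, sR=15/4; mL=15/4, mR=-63/8; mL+mR=-33/8 → advance -1; mR−mL=-93/8 → turn -1·90°
n=1: pose=(4,0,W); sL=120/29, sR=24/5; mL=24/5, mR=-948/145; mL+mR=-252/145 → advance -1; mR−mL=-1644/145 → turn -1·90°
n=2: pose=(5,0,N); sL=12, sR=60; mL=60, mR=-42; mL+mR=18 → advance +1; mR−mL=-102 → turn -1·90°
n=3: pose=(5,1,E); sL=120, sR=120; mL=120, mR=-180; mL+mR=-60 → advance -1; mR−mL=-300 → turn -1·90°
n=4: pose=(4,1,S); sL=15, sR=6; mL=6, mR=-18; mL+mR=-12 → advance -1; mR−mL=-24 → turn -1·90°
n=5: pose=(4,2,W); sL=24/5, sR=120/29; mL=120/29, mR=-996/145; mL+mR=-396/145 → advance -1; mR−mL=-1596/145 → turn -1·90°
n=6: pose=(5,2,N); sL=20/3, sR=12; mL=12, mR=-38/3; mL+mR=-2/3 → advance -1; mR−mL=-74/3 → turn -1·90°
n=7: pose=(5,1,E); sL=120, sR=120; mL=120, mR=-180; mL+mR=-60 → advance -1; mR−mL=-300 → turn -1·90°

0 6 15/4 15/4 -63/8 4 -1 S
1 120/29 24/5 24/5 -948/145 4 0 W
2 12 60 60 -42 5 0 N
3 120 120 120 -180 5 1 E
4 15 6 6 -18 4 1 S
5 24/5 120/29 120/29 -996/145 4 2 W
6 20/3 12 12 -38/3 5 2 N
7 120 120 120 -180 5 1 E
final 4 1 S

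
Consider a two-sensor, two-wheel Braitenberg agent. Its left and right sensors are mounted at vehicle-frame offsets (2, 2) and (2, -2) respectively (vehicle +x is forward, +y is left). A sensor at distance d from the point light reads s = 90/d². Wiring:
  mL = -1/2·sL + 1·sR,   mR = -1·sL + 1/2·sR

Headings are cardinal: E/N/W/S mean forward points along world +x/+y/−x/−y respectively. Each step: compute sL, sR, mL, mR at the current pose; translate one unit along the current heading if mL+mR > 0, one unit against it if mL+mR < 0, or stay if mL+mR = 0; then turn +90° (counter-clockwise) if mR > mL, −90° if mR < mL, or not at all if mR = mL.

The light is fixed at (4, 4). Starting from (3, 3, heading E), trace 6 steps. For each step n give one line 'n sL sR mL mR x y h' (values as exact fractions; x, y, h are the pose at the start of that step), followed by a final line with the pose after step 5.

0 45 9 -27/2 -81/2 3 3 E
1 10 18/5 -7/5 -41/5 2 3 S
2 9/2 9/2 9/4 -9/4 2 4 W
3 9/2 45/2 81/4 27/4 2 4 N
4 10 90 85 35 2 5 E
5 45 9 -27/2 -81/2 3 5 S
final 3 6 W

n=0: pose=(3,3,E); sL=45, sR=9; mL=-27/2, mR=-81/2; mL+mR=-54 → advance -1; mR−mL=-27 → turn -1·90°
n=1: pose=(2,3,S); sL=10, sR=18/5; mL=-7/5, mR=-41/5; mL+mR=-48/5 → advance -1; mR−mL=-34/5 → turn -1·90°
n=2: pose=(2,4,W); sL=9/2, sR=9/2; mL=9/4, mR=-9/4; mL+mR=0 → advance +0; mR−mL=-9/2 → turn -1·90°
n=3: pose=(2,4,N); sL=9/2, sR=45/2; mL=81/4, mR=27/4; mL+mR=27 → advance +1; mR−mL=-27/2 → turn -1·90°
n=4: pose=(2,5,E); sL=10, sR=90; mL=85, mR=35; mL+mR=120 → advance +1; mR−mL=-50 → turn -1·90°
n=5: pose=(3,5,S); sL=45, sR=9; mL=-27/2, mR=-81/2; mL+mR=-54 → advance -1; mR−mL=-27 → turn -1·90°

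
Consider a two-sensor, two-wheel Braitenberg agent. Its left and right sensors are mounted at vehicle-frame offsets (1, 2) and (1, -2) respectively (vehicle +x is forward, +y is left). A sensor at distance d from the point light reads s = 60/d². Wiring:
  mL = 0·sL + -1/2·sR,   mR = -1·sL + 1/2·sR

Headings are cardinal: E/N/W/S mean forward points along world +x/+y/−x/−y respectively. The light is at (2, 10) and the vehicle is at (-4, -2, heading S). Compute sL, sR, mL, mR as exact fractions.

left sensor world pos  = (-2, -3); dL² = 185
right sensor world pos = (-6, -3); dR² = 233
sL = 60/185 = 12/37
sR = 60/233 = 60/233
mL = 0·sL + -1/2·sR = -30/233
mR = -1·sL + 1/2·sR = -1686/8621

12/37 60/233 -30/233 -1686/8621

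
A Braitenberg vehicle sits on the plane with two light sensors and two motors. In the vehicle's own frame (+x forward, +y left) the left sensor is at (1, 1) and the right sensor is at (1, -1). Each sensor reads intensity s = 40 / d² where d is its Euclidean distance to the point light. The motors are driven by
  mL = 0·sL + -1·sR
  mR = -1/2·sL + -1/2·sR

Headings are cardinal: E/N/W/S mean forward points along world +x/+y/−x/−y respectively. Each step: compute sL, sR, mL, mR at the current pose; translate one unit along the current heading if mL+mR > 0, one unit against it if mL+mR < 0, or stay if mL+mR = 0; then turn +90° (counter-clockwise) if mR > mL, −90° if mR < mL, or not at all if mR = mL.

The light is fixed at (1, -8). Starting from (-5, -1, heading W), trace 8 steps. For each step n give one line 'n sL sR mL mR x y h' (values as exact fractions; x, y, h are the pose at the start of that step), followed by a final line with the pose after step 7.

0 8/17 40/113 -40/113 -792/1921 -5 -1 W
1 2/5 1/2 -1/2 -9/20 -4 -1 N
2 40/61 8/17 -8/17 -584/1037 -4 -2 W
3 20/37 20/29 -20/29 -660/1073 -3 -2 N
4 40/41 40/61 -40/61 -2040/2501 -3 -3 W
5 10/13 1 -1 -23/26 -2 -3 N
6 8/5 40/41 -40/41 -264/205 -2 -4 W
7 20/17 20/13 -20/13 -300/221 -1 -4 N
final -1 -5 W

n=0: pose=(-5,-1,W); sL=8/17, sR=40/113; mL=-40/113, mR=-792/1921; mL+mR=-1472/1921 → advance -1; mR−mL=-112/1921 → turn -1·90°
n=1: pose=(-4,-1,N); sL=2/5, sR=1/2; mL=-1/2, mR=-9/20; mL+mR=-19/20 → advance -1; mR−mL=1/20 → turn +1·90°
n=2: pose=(-4,-2,W); sL=40/61, sR=8/17; mL=-8/17, mR=-584/1037; mL+mR=-1072/1037 → advance -1; mR−mL=-96/1037 → turn -1·90°
n=3: pose=(-3,-2,N); sL=20/37, sR=20/29; mL=-20/29, mR=-660/1073; mL+mR=-1400/1073 → advance -1; mR−mL=80/1073 → turn +1·90°
n=4: pose=(-3,-3,W); sL=40/41, sR=40/61; mL=-40/61, mR=-2040/2501; mL+mR=-3680/2501 → advance -1; mR−mL=-400/2501 → turn -1·90°
n=5: pose=(-2,-3,N); sL=10/13, sR=1; mL=-1, mR=-23/26; mL+mR=-49/26 → advance -1; mR−mL=3/26 → turn +1·90°
n=6: pose=(-2,-4,W); sL=8/5, sR=40/41; mL=-40/41, mR=-264/205; mL+mR=-464/205 → advance -1; mR−mL=-64/205 → turn -1·90°
n=7: pose=(-1,-4,N); sL=20/17, sR=20/13; mL=-20/13, mR=-300/221; mL+mR=-640/221 → advance -1; mR−mL=40/221 → turn +1·90°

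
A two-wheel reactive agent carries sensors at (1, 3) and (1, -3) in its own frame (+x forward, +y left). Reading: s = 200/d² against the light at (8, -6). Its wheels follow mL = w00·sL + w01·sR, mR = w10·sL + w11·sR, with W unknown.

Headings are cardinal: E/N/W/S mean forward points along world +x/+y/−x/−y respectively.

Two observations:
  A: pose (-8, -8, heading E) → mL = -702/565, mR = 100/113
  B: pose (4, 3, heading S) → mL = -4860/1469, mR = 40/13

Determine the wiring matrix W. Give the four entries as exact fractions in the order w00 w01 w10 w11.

-1/2 -1 1 0

obs A: pose=(-8,-8,E) → sL=100/113, sR=4/5, mL=-702/565, mR=100/113
obs B: pose=(4,3,S) → sL=40/13, sR=200/113, mL=-4860/1469, mR=40/13
sensor matrix S = [[100/113, 4/5], [40/13, 200/113]]; det S = -148608/165997
solve [mL_A; mL_B] = S·[w00; w01] and [mR_A; mR_B] = S·[w10; w11]:
  w00 = -1/2, w01 = -1, w10 = 1, w11 = 0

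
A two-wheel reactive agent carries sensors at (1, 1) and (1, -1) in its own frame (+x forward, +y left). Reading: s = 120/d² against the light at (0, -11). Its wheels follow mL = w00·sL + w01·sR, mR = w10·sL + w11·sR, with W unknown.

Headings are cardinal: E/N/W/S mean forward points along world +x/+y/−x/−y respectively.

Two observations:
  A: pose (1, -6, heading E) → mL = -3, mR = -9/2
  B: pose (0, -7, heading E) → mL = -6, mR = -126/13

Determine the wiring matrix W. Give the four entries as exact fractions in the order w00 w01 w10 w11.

obs A: pose=(1,-6,E) → sL=3, sR=6, mL=-3, mR=-9/2
obs B: pose=(0,-7,E) → sL=60/13, sR=12, mL=-6, mR=-126/13
sensor matrix S = [[3, 6], [60/13, 12]]; det S = 108/13
solve [mL_A; mL_B] = S·[w00; w01] and [mR_A; mR_B] = S·[w10; w11]:
  w00 = 0, w01 = -1/2, w10 = 1/2, w11 = -1

0 -1/2 1/2 -1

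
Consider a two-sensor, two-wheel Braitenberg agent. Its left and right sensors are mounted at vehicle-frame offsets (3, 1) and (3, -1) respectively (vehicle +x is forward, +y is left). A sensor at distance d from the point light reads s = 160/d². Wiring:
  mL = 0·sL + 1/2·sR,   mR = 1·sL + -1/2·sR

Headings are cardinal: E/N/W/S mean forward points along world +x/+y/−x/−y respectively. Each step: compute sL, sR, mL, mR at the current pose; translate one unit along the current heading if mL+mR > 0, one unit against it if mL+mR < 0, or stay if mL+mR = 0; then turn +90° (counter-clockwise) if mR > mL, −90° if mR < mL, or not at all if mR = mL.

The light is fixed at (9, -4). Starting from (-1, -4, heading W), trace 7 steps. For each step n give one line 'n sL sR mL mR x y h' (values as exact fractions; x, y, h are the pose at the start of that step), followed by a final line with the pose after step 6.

0 16/17 16/17 8/17 8/17 -1 -4 W
1 160/197 160/197 80/197 80/197 -2 -4 W
2 80/113 80/113 40/113 40/113 -3 -4 W
3 160/257 160/257 80/257 80/257 -4 -4 W
4 16/29 16/29 8/29 8/29 -5 -4 W
5 32/65 32/65 16/65 16/65 -6 -4 W
6 80/181 80/181 40/181 40/181 -7 -4 W
final -8 -4 W

n=0: pose=(-1,-4,W); sL=16/17, sR=16/17; mL=8/17, mR=8/17; mL+mR=16/17 → advance +1; mR−mL=0 → turn +0·90°
n=1: pose=(-2,-4,W); sL=160/197, sR=160/197; mL=80/197, mR=80/197; mL+mR=160/197 → advance +1; mR−mL=0 → turn +0·90°
n=2: pose=(-3,-4,W); sL=80/113, sR=80/113; mL=40/113, mR=40/113; mL+mR=80/113 → advance +1; mR−mL=0 → turn +0·90°
n=3: pose=(-4,-4,W); sL=160/257, sR=160/257; mL=80/257, mR=80/257; mL+mR=160/257 → advance +1; mR−mL=0 → turn +0·90°
n=4: pose=(-5,-4,W); sL=16/29, sR=16/29; mL=8/29, mR=8/29; mL+mR=16/29 → advance +1; mR−mL=0 → turn +0·90°
n=5: pose=(-6,-4,W); sL=32/65, sR=32/65; mL=16/65, mR=16/65; mL+mR=32/65 → advance +1; mR−mL=0 → turn +0·90°
n=6: pose=(-7,-4,W); sL=80/181, sR=80/181; mL=40/181, mR=40/181; mL+mR=80/181 → advance +1; mR−mL=0 → turn +0·90°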